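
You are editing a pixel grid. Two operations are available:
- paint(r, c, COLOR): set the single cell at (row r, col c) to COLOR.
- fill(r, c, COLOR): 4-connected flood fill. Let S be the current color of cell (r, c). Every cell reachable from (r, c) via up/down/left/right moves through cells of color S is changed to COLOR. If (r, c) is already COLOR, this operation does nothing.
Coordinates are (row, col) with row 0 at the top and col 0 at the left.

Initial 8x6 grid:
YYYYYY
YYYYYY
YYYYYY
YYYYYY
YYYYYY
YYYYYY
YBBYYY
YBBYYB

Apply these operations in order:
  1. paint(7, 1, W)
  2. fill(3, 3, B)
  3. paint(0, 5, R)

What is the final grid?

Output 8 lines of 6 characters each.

Answer: BBBBBR
BBBBBB
BBBBBB
BBBBBB
BBBBBB
BBBBBB
BBBBBB
BWBBBB

Derivation:
After op 1 paint(7,1,W):
YYYYYY
YYYYYY
YYYYYY
YYYYYY
YYYYYY
YYYYYY
YBBYYY
YWBYYB
After op 2 fill(3,3,B) [43 cells changed]:
BBBBBB
BBBBBB
BBBBBB
BBBBBB
BBBBBB
BBBBBB
BBBBBB
BWBBBB
After op 3 paint(0,5,R):
BBBBBR
BBBBBB
BBBBBB
BBBBBB
BBBBBB
BBBBBB
BBBBBB
BWBBBB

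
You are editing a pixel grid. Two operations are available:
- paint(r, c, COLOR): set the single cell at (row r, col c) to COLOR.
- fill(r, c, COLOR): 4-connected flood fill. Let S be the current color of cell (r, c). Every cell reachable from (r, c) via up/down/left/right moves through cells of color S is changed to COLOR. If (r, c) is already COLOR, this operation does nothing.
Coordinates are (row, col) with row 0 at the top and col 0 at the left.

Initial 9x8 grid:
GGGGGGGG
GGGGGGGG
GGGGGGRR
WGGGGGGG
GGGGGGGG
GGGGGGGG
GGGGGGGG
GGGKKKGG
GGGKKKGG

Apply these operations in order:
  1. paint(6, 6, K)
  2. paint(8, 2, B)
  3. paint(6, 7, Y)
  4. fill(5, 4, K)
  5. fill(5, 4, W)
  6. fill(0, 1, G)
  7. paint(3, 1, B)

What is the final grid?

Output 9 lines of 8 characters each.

Answer: GGGGGGGG
GGGGGGGG
GGGGGGRR
GBGGGGGG
GGGGGGGG
GGGGGGGG
GGGGGGGY
GGGGGGGG
GGBGGGGG

Derivation:
After op 1 paint(6,6,K):
GGGGGGGG
GGGGGGGG
GGGGGGRR
WGGGGGGG
GGGGGGGG
GGGGGGGG
GGGGGGKG
GGGKKKGG
GGGKKKGG
After op 2 paint(8,2,B):
GGGGGGGG
GGGGGGGG
GGGGGGRR
WGGGGGGG
GGGGGGGG
GGGGGGGG
GGGGGGKG
GGGKKKGG
GGBKKKGG
After op 3 paint(6,7,Y):
GGGGGGGG
GGGGGGGG
GGGGGGRR
WGGGGGGG
GGGGGGGG
GGGGGGGG
GGGGGGKY
GGGKKKGG
GGBKKKGG
After op 4 fill(5,4,K) [56 cells changed]:
KKKKKKKK
KKKKKKKK
KKKKKKRR
WKKKKKKK
KKKKKKKK
KKKKKKKK
KKKKKKKY
KKKKKKGG
KKBKKKGG
After op 5 fill(5,4,W) [63 cells changed]:
WWWWWWWW
WWWWWWWW
WWWWWWRR
WWWWWWWW
WWWWWWWW
WWWWWWWW
WWWWWWWY
WWWWWWGG
WWBWWWGG
After op 6 fill(0,1,G) [64 cells changed]:
GGGGGGGG
GGGGGGGG
GGGGGGRR
GGGGGGGG
GGGGGGGG
GGGGGGGG
GGGGGGGY
GGGGGGGG
GGBGGGGG
After op 7 paint(3,1,B):
GGGGGGGG
GGGGGGGG
GGGGGGRR
GBGGGGGG
GGGGGGGG
GGGGGGGG
GGGGGGGY
GGGGGGGG
GGBGGGGG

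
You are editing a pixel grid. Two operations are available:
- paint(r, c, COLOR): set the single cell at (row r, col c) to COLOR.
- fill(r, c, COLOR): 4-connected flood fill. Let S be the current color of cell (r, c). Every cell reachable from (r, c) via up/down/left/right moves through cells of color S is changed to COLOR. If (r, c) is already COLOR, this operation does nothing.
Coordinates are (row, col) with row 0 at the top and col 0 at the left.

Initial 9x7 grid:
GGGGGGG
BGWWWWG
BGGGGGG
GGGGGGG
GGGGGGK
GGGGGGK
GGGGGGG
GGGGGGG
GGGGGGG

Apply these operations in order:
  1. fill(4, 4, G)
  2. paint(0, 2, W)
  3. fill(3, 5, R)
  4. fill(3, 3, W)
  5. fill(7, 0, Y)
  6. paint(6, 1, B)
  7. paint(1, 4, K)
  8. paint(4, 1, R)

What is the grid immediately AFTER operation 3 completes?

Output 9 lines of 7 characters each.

After op 1 fill(4,4,G) [0 cells changed]:
GGGGGGG
BGWWWWG
BGGGGGG
GGGGGGG
GGGGGGK
GGGGGGK
GGGGGGG
GGGGGGG
GGGGGGG
After op 2 paint(0,2,W):
GGWGGGG
BGWWWWG
BGGGGGG
GGGGGGG
GGGGGGK
GGGGGGK
GGGGGGG
GGGGGGG
GGGGGGG
After op 3 fill(3,5,R) [54 cells changed]:
RRWRRRR
BRWWWWR
BRRRRRR
RRRRRRR
RRRRRRK
RRRRRRK
RRRRRRR
RRRRRRR
RRRRRRR

Answer: RRWRRRR
BRWWWWR
BRRRRRR
RRRRRRR
RRRRRRK
RRRRRRK
RRRRRRR
RRRRRRR
RRRRRRR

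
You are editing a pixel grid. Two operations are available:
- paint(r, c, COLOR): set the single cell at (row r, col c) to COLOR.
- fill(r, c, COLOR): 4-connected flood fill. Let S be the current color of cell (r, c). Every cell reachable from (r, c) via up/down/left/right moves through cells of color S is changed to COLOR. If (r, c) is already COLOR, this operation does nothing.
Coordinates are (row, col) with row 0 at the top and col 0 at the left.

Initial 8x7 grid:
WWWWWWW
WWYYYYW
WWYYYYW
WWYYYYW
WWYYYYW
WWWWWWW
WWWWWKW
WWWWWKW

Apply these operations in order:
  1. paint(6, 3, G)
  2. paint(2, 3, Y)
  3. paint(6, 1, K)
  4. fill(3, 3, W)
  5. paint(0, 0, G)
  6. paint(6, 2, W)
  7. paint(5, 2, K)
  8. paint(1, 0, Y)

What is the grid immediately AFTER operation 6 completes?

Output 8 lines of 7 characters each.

Answer: GWWWWWW
WWWWWWW
WWWWWWW
WWWWWWW
WWWWWWW
WWWWWWW
WKWGWKW
WWWWWKW

Derivation:
After op 1 paint(6,3,G):
WWWWWWW
WWYYYYW
WWYYYYW
WWYYYYW
WWYYYYW
WWWWWWW
WWWGWKW
WWWWWKW
After op 2 paint(2,3,Y):
WWWWWWW
WWYYYYW
WWYYYYW
WWYYYYW
WWYYYYW
WWWWWWW
WWWGWKW
WWWWWKW
After op 3 paint(6,1,K):
WWWWWWW
WWYYYYW
WWYYYYW
WWYYYYW
WWYYYYW
WWWWWWW
WKWGWKW
WWWWWKW
After op 4 fill(3,3,W) [16 cells changed]:
WWWWWWW
WWWWWWW
WWWWWWW
WWWWWWW
WWWWWWW
WWWWWWW
WKWGWKW
WWWWWKW
After op 5 paint(0,0,G):
GWWWWWW
WWWWWWW
WWWWWWW
WWWWWWW
WWWWWWW
WWWWWWW
WKWGWKW
WWWWWKW
After op 6 paint(6,2,W):
GWWWWWW
WWWWWWW
WWWWWWW
WWWWWWW
WWWWWWW
WWWWWWW
WKWGWKW
WWWWWKW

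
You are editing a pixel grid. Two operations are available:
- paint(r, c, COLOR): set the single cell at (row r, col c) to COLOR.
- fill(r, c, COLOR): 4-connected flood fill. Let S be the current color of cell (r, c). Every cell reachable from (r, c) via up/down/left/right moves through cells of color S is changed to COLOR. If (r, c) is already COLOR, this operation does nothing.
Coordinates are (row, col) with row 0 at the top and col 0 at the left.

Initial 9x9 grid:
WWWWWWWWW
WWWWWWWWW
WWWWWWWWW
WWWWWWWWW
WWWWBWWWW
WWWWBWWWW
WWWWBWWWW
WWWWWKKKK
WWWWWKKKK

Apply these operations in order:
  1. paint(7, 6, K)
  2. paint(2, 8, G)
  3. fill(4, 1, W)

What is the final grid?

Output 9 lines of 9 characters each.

After op 1 paint(7,6,K):
WWWWWWWWW
WWWWWWWWW
WWWWWWWWW
WWWWWWWWW
WWWWBWWWW
WWWWBWWWW
WWWWBWWWW
WWWWWKKKK
WWWWWKKKK
After op 2 paint(2,8,G):
WWWWWWWWW
WWWWWWWWW
WWWWWWWWG
WWWWWWWWW
WWWWBWWWW
WWWWBWWWW
WWWWBWWWW
WWWWWKKKK
WWWWWKKKK
After op 3 fill(4,1,W) [0 cells changed]:
WWWWWWWWW
WWWWWWWWW
WWWWWWWWG
WWWWWWWWW
WWWWBWWWW
WWWWBWWWW
WWWWBWWWW
WWWWWKKKK
WWWWWKKKK

Answer: WWWWWWWWW
WWWWWWWWW
WWWWWWWWG
WWWWWWWWW
WWWWBWWWW
WWWWBWWWW
WWWWBWWWW
WWWWWKKKK
WWWWWKKKK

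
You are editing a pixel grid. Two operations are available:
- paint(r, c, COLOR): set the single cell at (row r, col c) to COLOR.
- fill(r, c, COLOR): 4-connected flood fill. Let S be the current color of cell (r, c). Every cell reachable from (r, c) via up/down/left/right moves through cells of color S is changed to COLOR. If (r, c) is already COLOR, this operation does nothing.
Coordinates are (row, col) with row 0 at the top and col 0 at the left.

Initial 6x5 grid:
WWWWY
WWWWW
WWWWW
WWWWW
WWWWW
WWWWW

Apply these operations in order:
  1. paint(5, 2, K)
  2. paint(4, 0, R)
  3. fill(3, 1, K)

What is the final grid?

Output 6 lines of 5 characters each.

After op 1 paint(5,2,K):
WWWWY
WWWWW
WWWWW
WWWWW
WWWWW
WWKWW
After op 2 paint(4,0,R):
WWWWY
WWWWW
WWWWW
WWWWW
RWWWW
WWKWW
After op 3 fill(3,1,K) [27 cells changed]:
KKKKY
KKKKK
KKKKK
KKKKK
RKKKK
KKKKK

Answer: KKKKY
KKKKK
KKKKK
KKKKK
RKKKK
KKKKK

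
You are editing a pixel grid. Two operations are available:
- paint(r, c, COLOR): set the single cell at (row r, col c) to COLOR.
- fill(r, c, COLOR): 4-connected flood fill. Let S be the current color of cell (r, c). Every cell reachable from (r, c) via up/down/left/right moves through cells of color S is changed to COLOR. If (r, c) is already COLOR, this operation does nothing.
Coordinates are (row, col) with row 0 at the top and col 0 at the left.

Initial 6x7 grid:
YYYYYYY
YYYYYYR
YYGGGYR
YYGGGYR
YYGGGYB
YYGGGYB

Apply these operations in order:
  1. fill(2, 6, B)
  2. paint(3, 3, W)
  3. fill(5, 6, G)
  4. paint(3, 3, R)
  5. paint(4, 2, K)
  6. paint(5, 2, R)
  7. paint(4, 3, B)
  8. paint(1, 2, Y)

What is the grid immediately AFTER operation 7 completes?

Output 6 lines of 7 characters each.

After op 1 fill(2,6,B) [3 cells changed]:
YYYYYYY
YYYYYYB
YYGGGYB
YYGGGYB
YYGGGYB
YYGGGYB
After op 2 paint(3,3,W):
YYYYYYY
YYYYYYB
YYGGGYB
YYGWGYB
YYGGGYB
YYGGGYB
After op 3 fill(5,6,G) [5 cells changed]:
YYYYYYY
YYYYYYG
YYGGGYG
YYGWGYG
YYGGGYG
YYGGGYG
After op 4 paint(3,3,R):
YYYYYYY
YYYYYYG
YYGGGYG
YYGRGYG
YYGGGYG
YYGGGYG
After op 5 paint(4,2,K):
YYYYYYY
YYYYYYG
YYGGGYG
YYGRGYG
YYKGGYG
YYGGGYG
After op 6 paint(5,2,R):
YYYYYYY
YYYYYYG
YYGGGYG
YYGRGYG
YYKGGYG
YYRGGYG
After op 7 paint(4,3,B):
YYYYYYY
YYYYYYG
YYGGGYG
YYGRGYG
YYKBGYG
YYRGGYG

Answer: YYYYYYY
YYYYYYG
YYGGGYG
YYGRGYG
YYKBGYG
YYRGGYG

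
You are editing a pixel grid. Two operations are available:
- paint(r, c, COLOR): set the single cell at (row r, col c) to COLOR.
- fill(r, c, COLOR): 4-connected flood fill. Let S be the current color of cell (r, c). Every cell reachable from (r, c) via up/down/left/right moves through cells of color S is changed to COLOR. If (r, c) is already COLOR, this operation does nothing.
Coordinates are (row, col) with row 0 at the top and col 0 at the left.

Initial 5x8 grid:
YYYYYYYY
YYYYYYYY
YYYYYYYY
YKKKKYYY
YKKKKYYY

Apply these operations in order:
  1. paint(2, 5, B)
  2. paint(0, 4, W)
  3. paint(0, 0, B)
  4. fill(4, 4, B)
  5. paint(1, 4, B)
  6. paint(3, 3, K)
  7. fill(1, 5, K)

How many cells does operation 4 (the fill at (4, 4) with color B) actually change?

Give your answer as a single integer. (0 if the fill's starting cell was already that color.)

After op 1 paint(2,5,B):
YYYYYYYY
YYYYYYYY
YYYYYBYY
YKKKKYYY
YKKKKYYY
After op 2 paint(0,4,W):
YYYYWYYY
YYYYYYYY
YYYYYBYY
YKKKKYYY
YKKKKYYY
After op 3 paint(0,0,B):
BYYYWYYY
YYYYYYYY
YYYYYBYY
YKKKKYYY
YKKKKYYY
After op 4 fill(4,4,B) [8 cells changed]:
BYYYWYYY
YYYYYYYY
YYYYYBYY
YBBBBYYY
YBBBBYYY

Answer: 8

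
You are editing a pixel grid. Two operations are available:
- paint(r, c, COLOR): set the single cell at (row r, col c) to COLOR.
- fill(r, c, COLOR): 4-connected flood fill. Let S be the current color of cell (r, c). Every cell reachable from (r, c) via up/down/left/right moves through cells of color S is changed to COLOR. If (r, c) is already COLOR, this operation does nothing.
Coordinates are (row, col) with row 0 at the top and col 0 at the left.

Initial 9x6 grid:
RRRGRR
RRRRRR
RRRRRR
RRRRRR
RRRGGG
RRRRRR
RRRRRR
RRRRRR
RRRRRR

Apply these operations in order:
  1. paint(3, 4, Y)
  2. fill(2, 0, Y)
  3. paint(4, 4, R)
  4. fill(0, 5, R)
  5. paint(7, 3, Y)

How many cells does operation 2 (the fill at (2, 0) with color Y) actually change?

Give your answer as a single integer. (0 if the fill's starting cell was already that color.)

Answer: 49

Derivation:
After op 1 paint(3,4,Y):
RRRGRR
RRRRRR
RRRRRR
RRRRYR
RRRGGG
RRRRRR
RRRRRR
RRRRRR
RRRRRR
After op 2 fill(2,0,Y) [49 cells changed]:
YYYGYY
YYYYYY
YYYYYY
YYYYYY
YYYGGG
YYYYYY
YYYYYY
YYYYYY
YYYYYY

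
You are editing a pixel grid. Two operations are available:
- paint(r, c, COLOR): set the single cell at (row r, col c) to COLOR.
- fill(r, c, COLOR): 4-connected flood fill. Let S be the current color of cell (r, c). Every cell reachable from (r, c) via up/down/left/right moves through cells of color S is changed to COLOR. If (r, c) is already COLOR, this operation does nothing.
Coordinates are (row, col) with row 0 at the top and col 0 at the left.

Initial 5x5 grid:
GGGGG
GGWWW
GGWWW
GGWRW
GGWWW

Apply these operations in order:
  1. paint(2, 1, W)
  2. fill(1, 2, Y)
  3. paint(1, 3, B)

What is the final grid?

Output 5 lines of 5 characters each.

Answer: GGGGG
GGYBY
GYYYY
GGYRY
GGYYY

Derivation:
After op 1 paint(2,1,W):
GGGGG
GGWWW
GWWWW
GGWRW
GGWWW
After op 2 fill(1,2,Y) [12 cells changed]:
GGGGG
GGYYY
GYYYY
GGYRY
GGYYY
After op 3 paint(1,3,B):
GGGGG
GGYBY
GYYYY
GGYRY
GGYYY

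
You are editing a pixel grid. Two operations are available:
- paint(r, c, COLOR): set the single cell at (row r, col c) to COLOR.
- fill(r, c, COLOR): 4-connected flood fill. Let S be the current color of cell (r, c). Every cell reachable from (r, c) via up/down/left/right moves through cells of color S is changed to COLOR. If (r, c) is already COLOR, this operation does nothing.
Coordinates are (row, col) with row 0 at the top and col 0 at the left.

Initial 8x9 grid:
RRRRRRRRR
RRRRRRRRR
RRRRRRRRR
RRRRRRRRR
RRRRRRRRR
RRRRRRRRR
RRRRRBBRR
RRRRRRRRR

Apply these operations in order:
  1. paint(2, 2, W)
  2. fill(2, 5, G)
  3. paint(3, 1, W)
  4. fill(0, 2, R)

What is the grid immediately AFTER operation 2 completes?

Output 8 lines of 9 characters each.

Answer: GGGGGGGGG
GGGGGGGGG
GGWGGGGGG
GGGGGGGGG
GGGGGGGGG
GGGGGGGGG
GGGGGBBGG
GGGGGGGGG

Derivation:
After op 1 paint(2,2,W):
RRRRRRRRR
RRRRRRRRR
RRWRRRRRR
RRRRRRRRR
RRRRRRRRR
RRRRRRRRR
RRRRRBBRR
RRRRRRRRR
After op 2 fill(2,5,G) [69 cells changed]:
GGGGGGGGG
GGGGGGGGG
GGWGGGGGG
GGGGGGGGG
GGGGGGGGG
GGGGGGGGG
GGGGGBBGG
GGGGGGGGG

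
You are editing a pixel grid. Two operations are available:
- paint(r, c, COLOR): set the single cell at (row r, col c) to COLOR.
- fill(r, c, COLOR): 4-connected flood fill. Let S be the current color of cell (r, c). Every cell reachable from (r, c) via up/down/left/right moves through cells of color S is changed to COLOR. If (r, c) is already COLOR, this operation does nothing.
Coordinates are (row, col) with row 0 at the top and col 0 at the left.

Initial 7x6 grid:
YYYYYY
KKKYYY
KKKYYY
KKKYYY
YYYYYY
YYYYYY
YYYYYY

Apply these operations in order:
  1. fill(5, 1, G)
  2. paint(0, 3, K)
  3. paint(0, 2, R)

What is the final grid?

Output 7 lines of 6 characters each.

Answer: GGRKGG
KKKGGG
KKKGGG
KKKGGG
GGGGGG
GGGGGG
GGGGGG

Derivation:
After op 1 fill(5,1,G) [33 cells changed]:
GGGGGG
KKKGGG
KKKGGG
KKKGGG
GGGGGG
GGGGGG
GGGGGG
After op 2 paint(0,3,K):
GGGKGG
KKKGGG
KKKGGG
KKKGGG
GGGGGG
GGGGGG
GGGGGG
After op 3 paint(0,2,R):
GGRKGG
KKKGGG
KKKGGG
KKKGGG
GGGGGG
GGGGGG
GGGGGG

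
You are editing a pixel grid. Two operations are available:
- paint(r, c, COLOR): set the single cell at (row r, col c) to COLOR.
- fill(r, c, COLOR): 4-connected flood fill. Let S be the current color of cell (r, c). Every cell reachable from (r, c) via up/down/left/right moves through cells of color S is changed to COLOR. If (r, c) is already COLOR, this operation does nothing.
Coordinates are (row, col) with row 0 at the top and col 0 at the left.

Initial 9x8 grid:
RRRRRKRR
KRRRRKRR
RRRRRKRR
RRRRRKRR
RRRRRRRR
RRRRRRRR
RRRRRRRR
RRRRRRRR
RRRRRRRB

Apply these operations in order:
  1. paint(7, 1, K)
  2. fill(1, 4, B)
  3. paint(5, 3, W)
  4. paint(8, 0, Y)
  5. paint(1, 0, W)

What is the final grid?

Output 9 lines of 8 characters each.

Answer: BBBBBKBB
WBBBBKBB
BBBBBKBB
BBBBBKBB
BBBBBBBB
BBBWBBBB
BBBBBBBB
BKBBBBBB
YBBBBBBB

Derivation:
After op 1 paint(7,1,K):
RRRRRKRR
KRRRRKRR
RRRRRKRR
RRRRRKRR
RRRRRRRR
RRRRRRRR
RRRRRRRR
RKRRRRRR
RRRRRRRB
After op 2 fill(1,4,B) [65 cells changed]:
BBBBBKBB
KBBBBKBB
BBBBBKBB
BBBBBKBB
BBBBBBBB
BBBBBBBB
BBBBBBBB
BKBBBBBB
BBBBBBBB
After op 3 paint(5,3,W):
BBBBBKBB
KBBBBKBB
BBBBBKBB
BBBBBKBB
BBBBBBBB
BBBWBBBB
BBBBBBBB
BKBBBBBB
BBBBBBBB
After op 4 paint(8,0,Y):
BBBBBKBB
KBBBBKBB
BBBBBKBB
BBBBBKBB
BBBBBBBB
BBBWBBBB
BBBBBBBB
BKBBBBBB
YBBBBBBB
After op 5 paint(1,0,W):
BBBBBKBB
WBBBBKBB
BBBBBKBB
BBBBBKBB
BBBBBBBB
BBBWBBBB
BBBBBBBB
BKBBBBBB
YBBBBBBB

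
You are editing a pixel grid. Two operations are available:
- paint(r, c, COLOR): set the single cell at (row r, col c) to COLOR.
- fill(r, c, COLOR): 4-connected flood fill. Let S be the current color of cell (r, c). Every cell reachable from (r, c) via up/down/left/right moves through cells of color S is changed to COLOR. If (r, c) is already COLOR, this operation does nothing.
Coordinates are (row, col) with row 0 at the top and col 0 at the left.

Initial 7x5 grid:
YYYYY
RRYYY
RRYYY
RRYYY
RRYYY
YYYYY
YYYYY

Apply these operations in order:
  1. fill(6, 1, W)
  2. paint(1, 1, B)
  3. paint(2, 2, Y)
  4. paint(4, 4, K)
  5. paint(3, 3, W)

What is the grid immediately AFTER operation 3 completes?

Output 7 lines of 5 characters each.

After op 1 fill(6,1,W) [27 cells changed]:
WWWWW
RRWWW
RRWWW
RRWWW
RRWWW
WWWWW
WWWWW
After op 2 paint(1,1,B):
WWWWW
RBWWW
RRWWW
RRWWW
RRWWW
WWWWW
WWWWW
After op 3 paint(2,2,Y):
WWWWW
RBWWW
RRYWW
RRWWW
RRWWW
WWWWW
WWWWW

Answer: WWWWW
RBWWW
RRYWW
RRWWW
RRWWW
WWWWW
WWWWW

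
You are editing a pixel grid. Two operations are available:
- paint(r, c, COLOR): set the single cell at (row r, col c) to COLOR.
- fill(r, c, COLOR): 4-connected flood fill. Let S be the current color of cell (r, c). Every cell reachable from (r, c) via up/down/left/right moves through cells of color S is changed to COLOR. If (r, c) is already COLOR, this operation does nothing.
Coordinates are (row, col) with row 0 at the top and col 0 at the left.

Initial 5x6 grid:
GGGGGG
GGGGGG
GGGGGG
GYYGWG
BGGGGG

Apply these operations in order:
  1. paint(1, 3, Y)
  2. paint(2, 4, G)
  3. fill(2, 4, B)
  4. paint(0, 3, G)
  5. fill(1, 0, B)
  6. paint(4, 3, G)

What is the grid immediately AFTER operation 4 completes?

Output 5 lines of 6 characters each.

Answer: BBBGBB
BBBYBB
BBBBBB
BYYBWB
BBBBBB

Derivation:
After op 1 paint(1,3,Y):
GGGGGG
GGGYGG
GGGGGG
GYYGWG
BGGGGG
After op 2 paint(2,4,G):
GGGGGG
GGGYGG
GGGGGG
GYYGWG
BGGGGG
After op 3 fill(2,4,B) [25 cells changed]:
BBBBBB
BBBYBB
BBBBBB
BYYBWB
BBBBBB
After op 4 paint(0,3,G):
BBBGBB
BBBYBB
BBBBBB
BYYBWB
BBBBBB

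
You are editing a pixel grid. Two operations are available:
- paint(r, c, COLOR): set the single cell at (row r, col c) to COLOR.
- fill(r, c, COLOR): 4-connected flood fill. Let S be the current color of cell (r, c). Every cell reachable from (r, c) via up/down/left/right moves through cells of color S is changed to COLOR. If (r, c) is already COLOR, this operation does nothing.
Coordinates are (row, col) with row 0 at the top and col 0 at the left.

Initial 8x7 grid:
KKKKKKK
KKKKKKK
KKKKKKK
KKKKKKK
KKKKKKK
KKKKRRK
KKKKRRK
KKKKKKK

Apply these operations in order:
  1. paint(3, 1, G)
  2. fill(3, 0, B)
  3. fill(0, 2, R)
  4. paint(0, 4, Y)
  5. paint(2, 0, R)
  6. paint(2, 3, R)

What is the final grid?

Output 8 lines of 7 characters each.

Answer: RRRRYRR
RRRRRRR
RRRRRRR
RGRRRRR
RRRRRRR
RRRRRRR
RRRRRRR
RRRRRRR

Derivation:
After op 1 paint(3,1,G):
KKKKKKK
KKKKKKK
KKKKKKK
KGKKKKK
KKKKKKK
KKKKRRK
KKKKRRK
KKKKKKK
After op 2 fill(3,0,B) [51 cells changed]:
BBBBBBB
BBBBBBB
BBBBBBB
BGBBBBB
BBBBBBB
BBBBRRB
BBBBRRB
BBBBBBB
After op 3 fill(0,2,R) [51 cells changed]:
RRRRRRR
RRRRRRR
RRRRRRR
RGRRRRR
RRRRRRR
RRRRRRR
RRRRRRR
RRRRRRR
After op 4 paint(0,4,Y):
RRRRYRR
RRRRRRR
RRRRRRR
RGRRRRR
RRRRRRR
RRRRRRR
RRRRRRR
RRRRRRR
After op 5 paint(2,0,R):
RRRRYRR
RRRRRRR
RRRRRRR
RGRRRRR
RRRRRRR
RRRRRRR
RRRRRRR
RRRRRRR
After op 6 paint(2,3,R):
RRRRYRR
RRRRRRR
RRRRRRR
RGRRRRR
RRRRRRR
RRRRRRR
RRRRRRR
RRRRRRR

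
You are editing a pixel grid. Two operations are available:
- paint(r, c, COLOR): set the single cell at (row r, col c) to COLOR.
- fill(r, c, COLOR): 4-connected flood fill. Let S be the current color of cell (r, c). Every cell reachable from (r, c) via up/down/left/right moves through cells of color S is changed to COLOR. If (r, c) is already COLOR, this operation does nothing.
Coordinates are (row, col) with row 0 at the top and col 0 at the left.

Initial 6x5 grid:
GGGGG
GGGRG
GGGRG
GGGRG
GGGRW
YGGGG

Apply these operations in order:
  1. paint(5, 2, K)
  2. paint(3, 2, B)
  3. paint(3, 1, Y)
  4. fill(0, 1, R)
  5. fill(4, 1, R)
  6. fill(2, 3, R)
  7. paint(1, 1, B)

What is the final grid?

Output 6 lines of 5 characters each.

After op 1 paint(5,2,K):
GGGGG
GGGRG
GGGRG
GGGRG
GGGRW
YGKGG
After op 2 paint(3,2,B):
GGGGG
GGGRG
GGGRG
GGBRG
GGGRW
YGKGG
After op 3 paint(3,1,Y):
GGGGG
GGGRG
GGGRG
GYBRG
GGGRW
YGKGG
After op 4 fill(0,1,R) [19 cells changed]:
RRRRR
RRRRR
RRRRR
RYBRR
RRRRW
YRKGG
After op 5 fill(4,1,R) [0 cells changed]:
RRRRR
RRRRR
RRRRR
RYBRR
RRRRW
YRKGG
After op 6 fill(2,3,R) [0 cells changed]:
RRRRR
RRRRR
RRRRR
RYBRR
RRRRW
YRKGG
After op 7 paint(1,1,B):
RRRRR
RBRRR
RRRRR
RYBRR
RRRRW
YRKGG

Answer: RRRRR
RBRRR
RRRRR
RYBRR
RRRRW
YRKGG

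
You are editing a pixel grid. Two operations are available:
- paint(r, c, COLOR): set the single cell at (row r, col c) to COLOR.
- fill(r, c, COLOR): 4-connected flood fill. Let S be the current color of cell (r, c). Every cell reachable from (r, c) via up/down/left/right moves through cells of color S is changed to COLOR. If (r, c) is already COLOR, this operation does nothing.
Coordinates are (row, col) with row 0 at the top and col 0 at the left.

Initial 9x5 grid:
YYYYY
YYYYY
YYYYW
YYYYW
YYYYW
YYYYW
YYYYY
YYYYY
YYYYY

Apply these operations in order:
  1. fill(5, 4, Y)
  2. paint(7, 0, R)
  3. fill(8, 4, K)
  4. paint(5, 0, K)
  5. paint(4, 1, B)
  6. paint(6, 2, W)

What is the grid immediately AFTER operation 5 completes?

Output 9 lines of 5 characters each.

Answer: KKKKK
KKKKK
KKKKK
KKKKK
KBKKK
KKKKK
KKKKK
RKKKK
KKKKK

Derivation:
After op 1 fill(5,4,Y) [4 cells changed]:
YYYYY
YYYYY
YYYYY
YYYYY
YYYYY
YYYYY
YYYYY
YYYYY
YYYYY
After op 2 paint(7,0,R):
YYYYY
YYYYY
YYYYY
YYYYY
YYYYY
YYYYY
YYYYY
RYYYY
YYYYY
After op 3 fill(8,4,K) [44 cells changed]:
KKKKK
KKKKK
KKKKK
KKKKK
KKKKK
KKKKK
KKKKK
RKKKK
KKKKK
After op 4 paint(5,0,K):
KKKKK
KKKKK
KKKKK
KKKKK
KKKKK
KKKKK
KKKKK
RKKKK
KKKKK
After op 5 paint(4,1,B):
KKKKK
KKKKK
KKKKK
KKKKK
KBKKK
KKKKK
KKKKK
RKKKK
KKKKK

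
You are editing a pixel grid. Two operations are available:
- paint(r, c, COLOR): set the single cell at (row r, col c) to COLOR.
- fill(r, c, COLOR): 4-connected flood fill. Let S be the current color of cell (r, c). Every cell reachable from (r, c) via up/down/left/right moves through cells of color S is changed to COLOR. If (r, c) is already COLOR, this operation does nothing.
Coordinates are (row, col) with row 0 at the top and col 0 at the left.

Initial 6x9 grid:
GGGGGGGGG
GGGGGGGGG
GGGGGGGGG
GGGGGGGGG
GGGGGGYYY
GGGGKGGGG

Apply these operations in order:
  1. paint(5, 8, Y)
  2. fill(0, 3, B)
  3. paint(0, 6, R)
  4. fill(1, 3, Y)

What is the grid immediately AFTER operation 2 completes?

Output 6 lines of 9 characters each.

Answer: BBBBBBBBB
BBBBBBBBB
BBBBBBBBB
BBBBBBBBB
BBBBBBYYY
BBBBKBBBY

Derivation:
After op 1 paint(5,8,Y):
GGGGGGGGG
GGGGGGGGG
GGGGGGGGG
GGGGGGGGG
GGGGGGYYY
GGGGKGGGY
After op 2 fill(0,3,B) [49 cells changed]:
BBBBBBBBB
BBBBBBBBB
BBBBBBBBB
BBBBBBBBB
BBBBBBYYY
BBBBKBBBY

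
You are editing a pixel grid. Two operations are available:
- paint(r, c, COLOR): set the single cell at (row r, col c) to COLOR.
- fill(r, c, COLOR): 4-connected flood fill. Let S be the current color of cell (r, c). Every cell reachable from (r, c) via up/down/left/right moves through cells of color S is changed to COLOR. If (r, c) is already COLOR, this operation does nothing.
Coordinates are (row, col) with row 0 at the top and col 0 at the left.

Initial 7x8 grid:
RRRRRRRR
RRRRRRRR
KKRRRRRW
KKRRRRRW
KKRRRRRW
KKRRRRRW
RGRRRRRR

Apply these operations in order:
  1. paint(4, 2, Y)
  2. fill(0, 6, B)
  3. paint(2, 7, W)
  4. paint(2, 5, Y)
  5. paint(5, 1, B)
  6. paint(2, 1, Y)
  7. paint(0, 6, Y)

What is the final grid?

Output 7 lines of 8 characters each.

Answer: BBBBBBYB
BBBBBBBB
KYBBBYBW
KKBBBBBW
KKYBBBBW
KBBBBBBW
RGBBBBBB

Derivation:
After op 1 paint(4,2,Y):
RRRRRRRR
RRRRRRRR
KKRRRRRW
KKRRRRRW
KKYRRRRW
KKRRRRRW
RGRRRRRR
After op 2 fill(0,6,B) [41 cells changed]:
BBBBBBBB
BBBBBBBB
KKBBBBBW
KKBBBBBW
KKYBBBBW
KKBBBBBW
RGBBBBBB
After op 3 paint(2,7,W):
BBBBBBBB
BBBBBBBB
KKBBBBBW
KKBBBBBW
KKYBBBBW
KKBBBBBW
RGBBBBBB
After op 4 paint(2,5,Y):
BBBBBBBB
BBBBBBBB
KKBBBYBW
KKBBBBBW
KKYBBBBW
KKBBBBBW
RGBBBBBB
After op 5 paint(5,1,B):
BBBBBBBB
BBBBBBBB
KKBBBYBW
KKBBBBBW
KKYBBBBW
KBBBBBBW
RGBBBBBB
After op 6 paint(2,1,Y):
BBBBBBBB
BBBBBBBB
KYBBBYBW
KKBBBBBW
KKYBBBBW
KBBBBBBW
RGBBBBBB
After op 7 paint(0,6,Y):
BBBBBBYB
BBBBBBBB
KYBBBYBW
KKBBBBBW
KKYBBBBW
KBBBBBBW
RGBBBBBB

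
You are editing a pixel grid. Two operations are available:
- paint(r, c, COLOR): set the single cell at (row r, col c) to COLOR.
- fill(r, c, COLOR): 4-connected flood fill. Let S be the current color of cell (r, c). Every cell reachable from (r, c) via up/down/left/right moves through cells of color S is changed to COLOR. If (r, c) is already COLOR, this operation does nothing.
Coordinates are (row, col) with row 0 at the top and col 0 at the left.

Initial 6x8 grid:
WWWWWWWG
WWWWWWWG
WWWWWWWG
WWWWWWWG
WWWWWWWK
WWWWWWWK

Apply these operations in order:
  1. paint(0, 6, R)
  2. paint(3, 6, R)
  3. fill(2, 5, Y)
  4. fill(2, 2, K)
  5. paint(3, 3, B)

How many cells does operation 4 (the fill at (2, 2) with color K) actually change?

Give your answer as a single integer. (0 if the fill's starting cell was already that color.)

Answer: 40

Derivation:
After op 1 paint(0,6,R):
WWWWWWRG
WWWWWWWG
WWWWWWWG
WWWWWWWG
WWWWWWWK
WWWWWWWK
After op 2 paint(3,6,R):
WWWWWWRG
WWWWWWWG
WWWWWWWG
WWWWWWRG
WWWWWWWK
WWWWWWWK
After op 3 fill(2,5,Y) [40 cells changed]:
YYYYYYRG
YYYYYYYG
YYYYYYYG
YYYYYYRG
YYYYYYYK
YYYYYYYK
After op 4 fill(2,2,K) [40 cells changed]:
KKKKKKRG
KKKKKKKG
KKKKKKKG
KKKKKKRG
KKKKKKKK
KKKKKKKK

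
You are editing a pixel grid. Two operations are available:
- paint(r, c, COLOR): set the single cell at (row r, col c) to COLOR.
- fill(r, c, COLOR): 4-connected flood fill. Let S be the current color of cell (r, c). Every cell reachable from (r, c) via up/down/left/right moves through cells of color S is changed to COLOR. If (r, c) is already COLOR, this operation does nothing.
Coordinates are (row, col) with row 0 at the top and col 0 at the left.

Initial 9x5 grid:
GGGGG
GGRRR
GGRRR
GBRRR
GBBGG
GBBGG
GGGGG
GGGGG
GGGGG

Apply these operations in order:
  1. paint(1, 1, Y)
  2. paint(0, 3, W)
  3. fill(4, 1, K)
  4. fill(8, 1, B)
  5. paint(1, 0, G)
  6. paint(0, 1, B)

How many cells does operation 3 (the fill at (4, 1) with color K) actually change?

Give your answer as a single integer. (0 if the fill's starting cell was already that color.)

Answer: 5

Derivation:
After op 1 paint(1,1,Y):
GGGGG
GYRRR
GGRRR
GBRRR
GBBGG
GBBGG
GGGGG
GGGGG
GGGGG
After op 2 paint(0,3,W):
GGGWG
GYRRR
GGRRR
GBRRR
GBBGG
GBBGG
GGGGG
GGGGG
GGGGG
After op 3 fill(4,1,K) [5 cells changed]:
GGGWG
GYRRR
GGRRR
GKRRR
GKKGG
GKKGG
GGGGG
GGGGG
GGGGG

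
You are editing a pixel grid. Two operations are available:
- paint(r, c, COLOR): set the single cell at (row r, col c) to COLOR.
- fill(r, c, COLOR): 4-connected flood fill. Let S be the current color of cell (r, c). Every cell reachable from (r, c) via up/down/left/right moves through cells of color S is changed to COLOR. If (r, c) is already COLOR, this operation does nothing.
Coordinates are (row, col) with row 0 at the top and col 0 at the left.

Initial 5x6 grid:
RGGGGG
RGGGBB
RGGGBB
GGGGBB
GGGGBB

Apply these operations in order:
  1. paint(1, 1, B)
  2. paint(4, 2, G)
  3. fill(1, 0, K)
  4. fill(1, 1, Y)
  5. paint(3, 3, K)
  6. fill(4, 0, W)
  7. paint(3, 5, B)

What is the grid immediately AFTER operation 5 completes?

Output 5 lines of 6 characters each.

Answer: KGGGGG
KYGGBB
KGGGBB
GGGKBB
GGGGBB

Derivation:
After op 1 paint(1,1,B):
RGGGGG
RBGGBB
RGGGBB
GGGGBB
GGGGBB
After op 2 paint(4,2,G):
RGGGGG
RBGGBB
RGGGBB
GGGGBB
GGGGBB
After op 3 fill(1,0,K) [3 cells changed]:
KGGGGG
KBGGBB
KGGGBB
GGGGBB
GGGGBB
After op 4 fill(1,1,Y) [1 cells changed]:
KGGGGG
KYGGBB
KGGGBB
GGGGBB
GGGGBB
After op 5 paint(3,3,K):
KGGGGG
KYGGBB
KGGGBB
GGGKBB
GGGGBB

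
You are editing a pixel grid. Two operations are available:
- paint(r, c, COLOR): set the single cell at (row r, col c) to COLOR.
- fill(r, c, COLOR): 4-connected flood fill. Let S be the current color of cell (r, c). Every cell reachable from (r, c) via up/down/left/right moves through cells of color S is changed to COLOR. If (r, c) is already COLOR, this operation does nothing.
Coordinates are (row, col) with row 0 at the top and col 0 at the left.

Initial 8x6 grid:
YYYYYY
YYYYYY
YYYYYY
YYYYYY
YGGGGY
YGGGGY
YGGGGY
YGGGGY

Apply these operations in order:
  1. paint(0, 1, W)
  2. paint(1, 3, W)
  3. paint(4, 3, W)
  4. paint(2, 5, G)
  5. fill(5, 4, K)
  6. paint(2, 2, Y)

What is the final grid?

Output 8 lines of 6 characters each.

Answer: YWYYYY
YYYWYY
YYYYYG
YYYYYY
YKKWKY
YKKKKY
YKKKKY
YKKKKY

Derivation:
After op 1 paint(0,1,W):
YWYYYY
YYYYYY
YYYYYY
YYYYYY
YGGGGY
YGGGGY
YGGGGY
YGGGGY
After op 2 paint(1,3,W):
YWYYYY
YYYWYY
YYYYYY
YYYYYY
YGGGGY
YGGGGY
YGGGGY
YGGGGY
After op 3 paint(4,3,W):
YWYYYY
YYYWYY
YYYYYY
YYYYYY
YGGWGY
YGGGGY
YGGGGY
YGGGGY
After op 4 paint(2,5,G):
YWYYYY
YYYWYY
YYYYYG
YYYYYY
YGGWGY
YGGGGY
YGGGGY
YGGGGY
After op 5 fill(5,4,K) [15 cells changed]:
YWYYYY
YYYWYY
YYYYYG
YYYYYY
YKKWKY
YKKKKY
YKKKKY
YKKKKY
After op 6 paint(2,2,Y):
YWYYYY
YYYWYY
YYYYYG
YYYYYY
YKKWKY
YKKKKY
YKKKKY
YKKKKY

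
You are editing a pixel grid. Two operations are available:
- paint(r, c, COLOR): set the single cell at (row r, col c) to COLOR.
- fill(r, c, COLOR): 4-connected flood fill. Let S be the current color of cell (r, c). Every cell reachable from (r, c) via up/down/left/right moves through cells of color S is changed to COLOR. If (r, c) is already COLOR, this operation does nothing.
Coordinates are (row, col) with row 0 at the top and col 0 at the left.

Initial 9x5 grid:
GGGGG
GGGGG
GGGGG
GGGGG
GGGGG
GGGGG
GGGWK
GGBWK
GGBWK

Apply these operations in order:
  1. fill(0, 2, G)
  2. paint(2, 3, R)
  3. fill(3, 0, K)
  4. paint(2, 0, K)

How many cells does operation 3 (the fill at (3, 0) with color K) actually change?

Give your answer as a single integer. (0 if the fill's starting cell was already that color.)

After op 1 fill(0,2,G) [0 cells changed]:
GGGGG
GGGGG
GGGGG
GGGGG
GGGGG
GGGGG
GGGWK
GGBWK
GGBWK
After op 2 paint(2,3,R):
GGGGG
GGGGG
GGGRG
GGGGG
GGGGG
GGGGG
GGGWK
GGBWK
GGBWK
After op 3 fill(3,0,K) [36 cells changed]:
KKKKK
KKKKK
KKKRK
KKKKK
KKKKK
KKKKK
KKKWK
KKBWK
KKBWK

Answer: 36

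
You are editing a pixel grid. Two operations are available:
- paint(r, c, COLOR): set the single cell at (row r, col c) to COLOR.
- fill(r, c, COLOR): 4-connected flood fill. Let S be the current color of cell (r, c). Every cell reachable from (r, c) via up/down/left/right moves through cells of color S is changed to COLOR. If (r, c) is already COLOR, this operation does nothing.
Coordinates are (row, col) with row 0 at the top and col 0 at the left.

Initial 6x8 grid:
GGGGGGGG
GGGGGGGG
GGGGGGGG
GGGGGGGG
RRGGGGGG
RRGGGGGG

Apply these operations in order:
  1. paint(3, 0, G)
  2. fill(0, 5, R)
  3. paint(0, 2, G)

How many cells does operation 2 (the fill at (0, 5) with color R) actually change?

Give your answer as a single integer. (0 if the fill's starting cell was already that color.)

Answer: 44

Derivation:
After op 1 paint(3,0,G):
GGGGGGGG
GGGGGGGG
GGGGGGGG
GGGGGGGG
RRGGGGGG
RRGGGGGG
After op 2 fill(0,5,R) [44 cells changed]:
RRRRRRRR
RRRRRRRR
RRRRRRRR
RRRRRRRR
RRRRRRRR
RRRRRRRR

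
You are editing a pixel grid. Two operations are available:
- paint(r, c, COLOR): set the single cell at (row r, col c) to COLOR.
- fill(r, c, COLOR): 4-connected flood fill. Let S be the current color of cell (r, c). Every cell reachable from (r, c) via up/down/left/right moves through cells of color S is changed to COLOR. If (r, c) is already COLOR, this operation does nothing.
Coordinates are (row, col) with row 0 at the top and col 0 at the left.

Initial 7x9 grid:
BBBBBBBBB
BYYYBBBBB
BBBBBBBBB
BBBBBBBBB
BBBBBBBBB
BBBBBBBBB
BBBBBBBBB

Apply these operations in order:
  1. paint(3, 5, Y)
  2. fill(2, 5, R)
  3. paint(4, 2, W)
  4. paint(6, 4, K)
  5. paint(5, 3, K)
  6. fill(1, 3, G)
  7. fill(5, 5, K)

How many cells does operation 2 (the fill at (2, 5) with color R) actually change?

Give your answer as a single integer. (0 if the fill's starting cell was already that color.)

Answer: 59

Derivation:
After op 1 paint(3,5,Y):
BBBBBBBBB
BYYYBBBBB
BBBBBBBBB
BBBBBYBBB
BBBBBBBBB
BBBBBBBBB
BBBBBBBBB
After op 2 fill(2,5,R) [59 cells changed]:
RRRRRRRRR
RYYYRRRRR
RRRRRRRRR
RRRRRYRRR
RRRRRRRRR
RRRRRRRRR
RRRRRRRRR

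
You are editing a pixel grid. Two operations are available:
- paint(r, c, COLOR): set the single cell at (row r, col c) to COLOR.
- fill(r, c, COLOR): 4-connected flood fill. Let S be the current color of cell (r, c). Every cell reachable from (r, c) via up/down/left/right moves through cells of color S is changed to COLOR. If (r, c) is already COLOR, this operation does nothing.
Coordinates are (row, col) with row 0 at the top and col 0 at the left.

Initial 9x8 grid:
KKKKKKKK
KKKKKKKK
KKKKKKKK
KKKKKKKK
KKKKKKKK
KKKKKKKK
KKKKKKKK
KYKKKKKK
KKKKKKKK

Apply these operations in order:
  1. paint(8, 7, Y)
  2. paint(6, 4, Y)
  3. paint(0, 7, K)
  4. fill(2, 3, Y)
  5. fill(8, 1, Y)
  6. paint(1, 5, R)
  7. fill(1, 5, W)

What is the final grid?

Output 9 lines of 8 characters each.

After op 1 paint(8,7,Y):
KKKKKKKK
KKKKKKKK
KKKKKKKK
KKKKKKKK
KKKKKKKK
KKKKKKKK
KKKKKKKK
KYKKKKKK
KKKKKKKY
After op 2 paint(6,4,Y):
KKKKKKKK
KKKKKKKK
KKKKKKKK
KKKKKKKK
KKKKKKKK
KKKKKKKK
KKKKYKKK
KYKKKKKK
KKKKKKKY
After op 3 paint(0,7,K):
KKKKKKKK
KKKKKKKK
KKKKKKKK
KKKKKKKK
KKKKKKKK
KKKKKKKK
KKKKYKKK
KYKKKKKK
KKKKKKKY
After op 4 fill(2,3,Y) [69 cells changed]:
YYYYYYYY
YYYYYYYY
YYYYYYYY
YYYYYYYY
YYYYYYYY
YYYYYYYY
YYYYYYYY
YYYYYYYY
YYYYYYYY
After op 5 fill(8,1,Y) [0 cells changed]:
YYYYYYYY
YYYYYYYY
YYYYYYYY
YYYYYYYY
YYYYYYYY
YYYYYYYY
YYYYYYYY
YYYYYYYY
YYYYYYYY
After op 6 paint(1,5,R):
YYYYYYYY
YYYYYRYY
YYYYYYYY
YYYYYYYY
YYYYYYYY
YYYYYYYY
YYYYYYYY
YYYYYYYY
YYYYYYYY
After op 7 fill(1,5,W) [1 cells changed]:
YYYYYYYY
YYYYYWYY
YYYYYYYY
YYYYYYYY
YYYYYYYY
YYYYYYYY
YYYYYYYY
YYYYYYYY
YYYYYYYY

Answer: YYYYYYYY
YYYYYWYY
YYYYYYYY
YYYYYYYY
YYYYYYYY
YYYYYYYY
YYYYYYYY
YYYYYYYY
YYYYYYYY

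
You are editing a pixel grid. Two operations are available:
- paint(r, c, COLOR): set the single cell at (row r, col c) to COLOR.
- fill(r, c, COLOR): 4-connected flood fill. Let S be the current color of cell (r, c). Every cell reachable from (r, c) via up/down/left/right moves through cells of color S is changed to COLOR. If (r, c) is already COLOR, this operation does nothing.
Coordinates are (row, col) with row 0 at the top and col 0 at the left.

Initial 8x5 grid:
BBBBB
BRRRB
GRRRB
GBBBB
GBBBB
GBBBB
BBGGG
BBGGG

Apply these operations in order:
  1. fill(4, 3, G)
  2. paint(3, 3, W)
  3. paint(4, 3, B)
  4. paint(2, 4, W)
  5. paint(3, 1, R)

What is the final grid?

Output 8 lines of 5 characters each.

Answer: GGGGG
GRRRG
GRRRW
GRGWG
GGGBG
GGGGG
GGGGG
GGGGG

Derivation:
After op 1 fill(4,3,G) [24 cells changed]:
GGGGG
GRRRG
GRRRG
GGGGG
GGGGG
GGGGG
GGGGG
GGGGG
After op 2 paint(3,3,W):
GGGGG
GRRRG
GRRRG
GGGWG
GGGGG
GGGGG
GGGGG
GGGGG
After op 3 paint(4,3,B):
GGGGG
GRRRG
GRRRG
GGGWG
GGGBG
GGGGG
GGGGG
GGGGG
After op 4 paint(2,4,W):
GGGGG
GRRRG
GRRRW
GGGWG
GGGBG
GGGGG
GGGGG
GGGGG
After op 5 paint(3,1,R):
GGGGG
GRRRG
GRRRW
GRGWG
GGGBG
GGGGG
GGGGG
GGGGG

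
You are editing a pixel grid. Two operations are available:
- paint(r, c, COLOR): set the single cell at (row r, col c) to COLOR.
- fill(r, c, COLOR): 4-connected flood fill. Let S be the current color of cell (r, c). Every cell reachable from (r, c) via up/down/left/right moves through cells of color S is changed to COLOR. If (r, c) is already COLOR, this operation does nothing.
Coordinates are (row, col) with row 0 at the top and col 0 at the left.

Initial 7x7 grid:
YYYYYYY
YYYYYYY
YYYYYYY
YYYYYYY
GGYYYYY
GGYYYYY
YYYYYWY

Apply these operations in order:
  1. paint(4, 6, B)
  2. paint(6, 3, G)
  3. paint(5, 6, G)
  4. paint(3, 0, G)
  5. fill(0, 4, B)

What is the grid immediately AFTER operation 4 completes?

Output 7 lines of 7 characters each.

Answer: YYYYYYY
YYYYYYY
YYYYYYY
GYYYYYY
GGYYYYB
GGYYYYG
YYYGYWY

Derivation:
After op 1 paint(4,6,B):
YYYYYYY
YYYYYYY
YYYYYYY
YYYYYYY
GGYYYYB
GGYYYYY
YYYYYWY
After op 2 paint(6,3,G):
YYYYYYY
YYYYYYY
YYYYYYY
YYYYYYY
GGYYYYB
GGYYYYY
YYYGYWY
After op 3 paint(5,6,G):
YYYYYYY
YYYYYYY
YYYYYYY
YYYYYYY
GGYYYYB
GGYYYYG
YYYGYWY
After op 4 paint(3,0,G):
YYYYYYY
YYYYYYY
YYYYYYY
GYYYYYY
GGYYYYB
GGYYYYG
YYYGYWY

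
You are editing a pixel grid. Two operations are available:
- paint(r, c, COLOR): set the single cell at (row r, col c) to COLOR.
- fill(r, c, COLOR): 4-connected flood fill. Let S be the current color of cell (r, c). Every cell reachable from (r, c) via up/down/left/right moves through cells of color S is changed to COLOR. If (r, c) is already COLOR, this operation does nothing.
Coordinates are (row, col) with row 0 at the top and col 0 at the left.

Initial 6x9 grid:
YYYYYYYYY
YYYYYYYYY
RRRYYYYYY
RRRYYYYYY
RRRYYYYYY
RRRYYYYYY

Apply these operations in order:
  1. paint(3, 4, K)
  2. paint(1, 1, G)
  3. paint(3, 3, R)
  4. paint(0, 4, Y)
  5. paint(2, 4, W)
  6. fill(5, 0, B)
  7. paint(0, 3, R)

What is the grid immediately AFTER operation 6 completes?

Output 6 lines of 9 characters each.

After op 1 paint(3,4,K):
YYYYYYYYY
YYYYYYYYY
RRRYYYYYY
RRRYKYYYY
RRRYYYYYY
RRRYYYYYY
After op 2 paint(1,1,G):
YYYYYYYYY
YGYYYYYYY
RRRYYYYYY
RRRYKYYYY
RRRYYYYYY
RRRYYYYYY
After op 3 paint(3,3,R):
YYYYYYYYY
YGYYYYYYY
RRRYYYYYY
RRRRKYYYY
RRRYYYYYY
RRRYYYYYY
After op 4 paint(0,4,Y):
YYYYYYYYY
YGYYYYYYY
RRRYYYYYY
RRRRKYYYY
RRRYYYYYY
RRRYYYYYY
After op 5 paint(2,4,W):
YYYYYYYYY
YGYYYYYYY
RRRYWYYYY
RRRRKYYYY
RRRYYYYYY
RRRYYYYYY
After op 6 fill(5,0,B) [13 cells changed]:
YYYYYYYYY
YGYYYYYYY
BBBYWYYYY
BBBBKYYYY
BBBYYYYYY
BBBYYYYYY

Answer: YYYYYYYYY
YGYYYYYYY
BBBYWYYYY
BBBBKYYYY
BBBYYYYYY
BBBYYYYYY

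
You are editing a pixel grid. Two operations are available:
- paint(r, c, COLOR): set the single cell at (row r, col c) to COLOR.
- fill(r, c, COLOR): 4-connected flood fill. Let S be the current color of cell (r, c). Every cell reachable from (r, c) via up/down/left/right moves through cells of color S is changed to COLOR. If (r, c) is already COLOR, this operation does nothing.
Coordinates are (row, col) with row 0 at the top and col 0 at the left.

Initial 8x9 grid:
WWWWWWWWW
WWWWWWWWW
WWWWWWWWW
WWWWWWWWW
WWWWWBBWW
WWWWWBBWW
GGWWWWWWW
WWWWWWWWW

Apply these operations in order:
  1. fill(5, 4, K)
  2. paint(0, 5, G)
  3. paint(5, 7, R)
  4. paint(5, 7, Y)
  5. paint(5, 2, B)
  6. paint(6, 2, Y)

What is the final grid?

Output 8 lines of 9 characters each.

After op 1 fill(5,4,K) [66 cells changed]:
KKKKKKKKK
KKKKKKKKK
KKKKKKKKK
KKKKKKKKK
KKKKKBBKK
KKKKKBBKK
GGKKKKKKK
KKKKKKKKK
After op 2 paint(0,5,G):
KKKKKGKKK
KKKKKKKKK
KKKKKKKKK
KKKKKKKKK
KKKKKBBKK
KKKKKBBKK
GGKKKKKKK
KKKKKKKKK
After op 3 paint(5,7,R):
KKKKKGKKK
KKKKKKKKK
KKKKKKKKK
KKKKKKKKK
KKKKKBBKK
KKKKKBBRK
GGKKKKKKK
KKKKKKKKK
After op 4 paint(5,7,Y):
KKKKKGKKK
KKKKKKKKK
KKKKKKKKK
KKKKKKKKK
KKKKKBBKK
KKKKKBBYK
GGKKKKKKK
KKKKKKKKK
After op 5 paint(5,2,B):
KKKKKGKKK
KKKKKKKKK
KKKKKKKKK
KKKKKKKKK
KKKKKBBKK
KKBKKBBYK
GGKKKKKKK
KKKKKKKKK
After op 6 paint(6,2,Y):
KKKKKGKKK
KKKKKKKKK
KKKKKKKKK
KKKKKKKKK
KKKKKBBKK
KKBKKBBYK
GGYKKKKKK
KKKKKKKKK

Answer: KKKKKGKKK
KKKKKKKKK
KKKKKKKKK
KKKKKKKKK
KKKKKBBKK
KKBKKBBYK
GGYKKKKKK
KKKKKKKKK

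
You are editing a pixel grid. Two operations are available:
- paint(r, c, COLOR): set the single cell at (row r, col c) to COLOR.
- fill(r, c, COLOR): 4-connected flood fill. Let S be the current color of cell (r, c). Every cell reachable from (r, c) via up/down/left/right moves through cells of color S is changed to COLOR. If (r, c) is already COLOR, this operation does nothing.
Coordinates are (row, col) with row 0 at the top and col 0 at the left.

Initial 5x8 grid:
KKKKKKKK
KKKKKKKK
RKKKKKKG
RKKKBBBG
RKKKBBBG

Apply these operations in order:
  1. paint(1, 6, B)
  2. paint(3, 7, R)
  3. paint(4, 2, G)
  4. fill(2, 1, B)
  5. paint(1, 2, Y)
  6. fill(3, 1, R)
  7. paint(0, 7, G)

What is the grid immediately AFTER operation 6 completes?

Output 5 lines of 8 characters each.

After op 1 paint(1,6,B):
KKKKKKKK
KKKKKKBK
RKKKKKKG
RKKKBBBG
RKKKBBBG
After op 2 paint(3,7,R):
KKKKKKKK
KKKKKKBK
RKKKKKKG
RKKKBBBR
RKKKBBBG
After op 3 paint(4,2,G):
KKKKKKKK
KKKKKKBK
RKKKKKKG
RKKKBBBR
RKGKBBBG
After op 4 fill(2,1,B) [26 cells changed]:
BBBBBBBB
BBBBBBBB
RBBBBBBG
RBBBBBBR
RBGBBBBG
After op 5 paint(1,2,Y):
BBBBBBBB
BBYBBBBB
RBBBBBBG
RBBBBBBR
RBGBBBBG
After op 6 fill(3,1,R) [32 cells changed]:
RRRRRRRR
RRYRRRRR
RRRRRRRG
RRRRRRRR
RRGRRRRG

Answer: RRRRRRRR
RRYRRRRR
RRRRRRRG
RRRRRRRR
RRGRRRRG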